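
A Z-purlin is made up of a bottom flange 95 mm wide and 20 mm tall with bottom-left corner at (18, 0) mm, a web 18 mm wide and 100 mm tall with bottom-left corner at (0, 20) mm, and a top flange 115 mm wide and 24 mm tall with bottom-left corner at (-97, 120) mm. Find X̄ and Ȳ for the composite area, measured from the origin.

X̄ = 4.90 mm, Ȳ = 78.84 mm

Part | A | x̄ᵢ | ȳᵢ | A·x̄ᵢ | A·ȳᵢ
bottom flange | 1900.00 | 65.50 | 10.00 | 124450.00 | 19000.00
web | 1800.00 | 9.00 | 70.00 | 16200.00 | 126000.00
top flange | 2760.00 | -39.50 | 132.00 | -109020.00 | 364320.00
Σ | 6460.00 |  |  | 31630.00 | 509320.00
X̄ = 31630.00 / 6460.00 = 4.90 mm
Ȳ = 509320.00 / 6460.00 = 78.84 mm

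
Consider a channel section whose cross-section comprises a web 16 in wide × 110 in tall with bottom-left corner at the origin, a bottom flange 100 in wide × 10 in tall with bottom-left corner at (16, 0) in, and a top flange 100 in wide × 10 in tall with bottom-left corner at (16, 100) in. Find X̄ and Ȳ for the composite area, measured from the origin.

web: A = 16 × 110 = 1760.00, centroid at (8.00, 55.00).
bottom flange: A = 100 × 10 = 1000.00, centroid at (66.00, 5.00).
top flange: A = 100 × 10 = 1000.00, centroid at (66.00, 105.00).
ΣA = 3760.00 in², ΣAX̄ = 146080.00 in³, ΣAȲ = 206800.00 in³.
X̄ = 146080.00/3760.00 = 38.85 in; Ȳ = 206800.00/3760.00 = 55.00 in.

X̄ = 38.85 in, Ȳ = 55.00 in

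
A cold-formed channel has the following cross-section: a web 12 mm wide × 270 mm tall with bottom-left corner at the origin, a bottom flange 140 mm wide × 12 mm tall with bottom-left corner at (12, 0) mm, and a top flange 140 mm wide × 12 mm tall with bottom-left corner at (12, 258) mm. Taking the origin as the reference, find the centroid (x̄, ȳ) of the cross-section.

x̄ = 44.69 mm, ȳ = 135.00 mm

Part | A | x̄ᵢ | ȳᵢ | A·x̄ᵢ | A·ȳᵢ
web | 3240.00 | 6.00 | 135.00 | 19440.00 | 437400.00
bottom flange | 1680.00 | 82.00 | 6.00 | 137760.00 | 10080.00
top flange | 1680.00 | 82.00 | 264.00 | 137760.00 | 443520.00
Σ | 6600.00 |  |  | 294960.00 | 891000.00
x̄ = 294960.00 / 6600.00 = 44.69 mm
ȳ = 891000.00 / 6600.00 = 135.00 mm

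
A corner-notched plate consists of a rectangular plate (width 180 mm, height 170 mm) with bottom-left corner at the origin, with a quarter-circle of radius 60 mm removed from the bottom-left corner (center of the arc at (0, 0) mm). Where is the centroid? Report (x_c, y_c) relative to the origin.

x_c = 96.57 mm, y_c = 91.06 mm

Part | A | x̄ᵢ | ȳᵢ | A·x̄ᵢ | A·ȳᵢ
plate | 30600.00 | 90.00 | 85.00 | 2754000.00 | 2601000.00
removed quarter-circle | -2827.43 | 25.46 | 25.46 | -72000.00 | -72000.00
Σ | 27772.57 |  |  | 2682000.00 | 2529000.00
x_c = 2682000.00 / 27772.57 = 96.57 mm
y_c = 2529000.00 / 27772.57 = 91.06 mm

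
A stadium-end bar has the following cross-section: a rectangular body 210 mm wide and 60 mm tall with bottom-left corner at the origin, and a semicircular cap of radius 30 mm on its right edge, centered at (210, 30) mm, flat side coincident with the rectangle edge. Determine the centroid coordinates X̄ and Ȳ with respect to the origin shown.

rectangular body: A = 210 × 60 = 12600.00, centroid at (105.00, 30.00).
semicircular end: A = ½π·30² = 1413.72, centroid at (222.73, 30.00).
ΣA = 14013.72 mm²
ΣAX̄ = (12600.00)(105.00) + (1413.72)(222.73) = 1637880.51 mm³
ΣAȲ = (12600.00)(30.00) + (1413.72)(30.00) = 420411.50 mm³
X̄ = 1637880.51 / 14013.72 = 116.88 mm
Ȳ = 420411.50 / 14013.72 = 30.00 mm

X̄ = 116.88 mm, Ȳ = 30.00 mm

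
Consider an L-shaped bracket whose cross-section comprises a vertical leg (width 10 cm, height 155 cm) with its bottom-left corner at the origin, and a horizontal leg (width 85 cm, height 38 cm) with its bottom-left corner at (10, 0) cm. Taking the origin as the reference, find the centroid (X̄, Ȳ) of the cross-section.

vertical leg: A = 10 × 155 = 1550.00, centroid at (5.00, 77.50).
horizontal leg: A = 85 × 38 = 3230.00, centroid at (52.50, 19.00).
ΣA = 4780.00 cm², ΣAX̄ = 177325.00 cm³, ΣAȲ = 181495.00 cm³.
X̄ = 177325.00/4780.00 = 37.10 cm; Ȳ = 181495.00/4780.00 = 37.97 cm.

X̄ = 37.10 cm, Ȳ = 37.97 cm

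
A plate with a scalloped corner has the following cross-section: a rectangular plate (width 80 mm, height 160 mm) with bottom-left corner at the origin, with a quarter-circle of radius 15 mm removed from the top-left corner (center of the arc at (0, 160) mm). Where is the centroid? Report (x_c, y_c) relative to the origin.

Part | A | x̄ᵢ | ȳᵢ | A·x̄ᵢ | A·ȳᵢ
plate | 12800.00 | 40.00 | 80.00 | 512000.00 | 1024000.00
removed quarter-circle | -176.71 | 6.37 | 153.63 | -1125.00 | -27149.33
Σ | 12623.29 |  |  | 510875.00 | 996850.67
x_c = 510875.00 / 12623.29 = 40.47 mm
y_c = 996850.67 / 12623.29 = 78.97 mm

x_c = 40.47 mm, y_c = 78.97 mm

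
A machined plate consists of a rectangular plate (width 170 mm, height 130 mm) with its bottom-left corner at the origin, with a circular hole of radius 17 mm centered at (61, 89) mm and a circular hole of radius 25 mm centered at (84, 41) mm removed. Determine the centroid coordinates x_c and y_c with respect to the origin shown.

x_c = 86.24 mm, y_c = 66.32 mm

plate: A = 170 × 130 = 22100.00, centroid at (85.00, 65.00).
hole 1: A = −π·17² = -907.92, centroid at (61.00, 89.00).
hole 2: A = −π·25² = -1963.50, centroid at (84.00, 41.00).
ΣA = 19228.58 mm²
ΣAx_c = (22100.00)(85.00) + (-907.92)(61.00) + (-1963.50)(84.00) = 1658183.25 mm³
ΣAy_c = (22100.00)(65.00) + (-907.92)(89.00) + (-1963.50)(41.00) = 1275191.78 mm³
x_c = 1658183.25 / 19228.58 = 86.24 mm
y_c = 1275191.78 / 19228.58 = 66.32 mm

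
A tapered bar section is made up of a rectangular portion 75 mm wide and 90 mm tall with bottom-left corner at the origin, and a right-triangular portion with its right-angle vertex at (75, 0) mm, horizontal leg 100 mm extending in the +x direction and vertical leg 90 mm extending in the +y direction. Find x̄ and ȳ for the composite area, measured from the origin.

Part | A | x̄ᵢ | ȳᵢ | A·x̄ᵢ | A·ȳᵢ
rectangular portion | 6750.00 | 37.50 | 45.00 | 253125.00 | 303750.00
triangular portion | 4500.00 | 108.33 | 30.00 | 487500.00 | 135000.00
Σ | 11250.00 |  |  | 740625.00 | 438750.00
x̄ = 740625.00 / 11250.00 = 65.83 mm
ȳ = 438750.00 / 11250.00 = 39.00 mm

x̄ = 65.83 mm, ȳ = 39.00 mm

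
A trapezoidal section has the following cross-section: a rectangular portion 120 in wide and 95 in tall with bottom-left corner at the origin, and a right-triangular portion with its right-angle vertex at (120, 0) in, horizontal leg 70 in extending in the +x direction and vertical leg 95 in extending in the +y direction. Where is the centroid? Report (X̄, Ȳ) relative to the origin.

rectangular portion: A = 120 × 95 = 11400.00, centroid at (60.00, 47.50).
triangular portion: A = ½·70·95 = 3325.00, centroid at (143.33, 31.67).
ΣA = 14725.00 in², ΣAX̄ = 1160583.33 in³, ΣAȲ = 646791.67 in³.
X̄ = 1160583.33/14725.00 = 78.82 in; Ȳ = 646791.67/14725.00 = 43.92 in.

X̄ = 78.82 in, Ȳ = 43.92 in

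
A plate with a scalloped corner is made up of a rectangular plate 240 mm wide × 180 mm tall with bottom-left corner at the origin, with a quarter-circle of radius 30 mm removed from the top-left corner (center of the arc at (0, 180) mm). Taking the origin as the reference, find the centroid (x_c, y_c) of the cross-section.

Part | A | x̄ᵢ | ȳᵢ | A·x̄ᵢ | A·ȳᵢ
plate | 43200.00 | 120.00 | 90.00 | 5184000.00 | 3888000.00
removed quarter-circle | -706.86 | 12.73 | 167.27 | -9000.00 | -118234.50
Σ | 42493.14 |  |  | 5175000.00 | 3769765.50
x_c = 5175000.00 / 42493.14 = 121.78 mm
y_c = 3769765.50 / 42493.14 = 88.71 mm

x_c = 121.78 mm, y_c = 88.71 mm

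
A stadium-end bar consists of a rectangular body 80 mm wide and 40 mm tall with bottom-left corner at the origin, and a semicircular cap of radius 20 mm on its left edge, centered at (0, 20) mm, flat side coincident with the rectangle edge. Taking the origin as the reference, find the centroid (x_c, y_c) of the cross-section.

Part | A | x̄ᵢ | ȳᵢ | A·x̄ᵢ | A·ȳᵢ
rectangular body | 3200.00 | 40.00 | 20.00 | 128000.00 | 64000.00
semicircular end | 628.32 | -8.49 | 20.00 | -5333.33 | 12566.37
Σ | 3828.32 |  |  | 122666.67 | 76566.37
x_c = 122666.67 / 3828.32 = 32.04 mm
y_c = 76566.37 / 3828.32 = 20.00 mm

x_c = 32.04 mm, y_c = 20.00 mm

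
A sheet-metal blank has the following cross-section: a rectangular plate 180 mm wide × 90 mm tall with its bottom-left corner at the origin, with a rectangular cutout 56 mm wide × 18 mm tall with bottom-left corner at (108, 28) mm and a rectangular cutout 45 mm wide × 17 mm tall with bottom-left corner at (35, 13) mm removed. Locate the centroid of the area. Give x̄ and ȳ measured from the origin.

Part | A | x̄ᵢ | ȳᵢ | A·x̄ᵢ | A·ȳᵢ
plate | 16200.00 | 90.00 | 45.00 | 1458000.00 | 729000.00
hole 1 | -1008.00 | 136.00 | 37.00 | -137088.00 | -37296.00
hole 2 | -765.00 | 57.50 | 21.50 | -43987.50 | -16447.50
Σ | 14427.00 |  |  | 1276924.50 | 675256.50
x̄ = 1276924.50 / 14427.00 = 88.51 mm
ȳ = 675256.50 / 14427.00 = 46.81 mm

x̄ = 88.51 mm, ȳ = 46.81 mm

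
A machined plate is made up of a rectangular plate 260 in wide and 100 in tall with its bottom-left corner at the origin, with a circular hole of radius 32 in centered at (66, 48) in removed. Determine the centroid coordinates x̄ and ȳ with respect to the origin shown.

x̄ = 139.04 in, ȳ = 50.28 in

plate: A = 260 × 100 = 26000.00, centroid at (130.00, 50.00).
hole: A = −π·32² = -3216.99, centroid at (66.00, 48.00).
ΣA = 22783.01 in²
ΣAx̄ = (26000.00)(130.00) + (-3216.99)(66.00) = 3167678.60 in³
ΣAȳ = (26000.00)(50.00) + (-3216.99)(48.00) = 1145584.44 in³
x̄ = 3167678.60 / 22783.01 = 139.04 in
ȳ = 1145584.44 / 22783.01 = 50.28 in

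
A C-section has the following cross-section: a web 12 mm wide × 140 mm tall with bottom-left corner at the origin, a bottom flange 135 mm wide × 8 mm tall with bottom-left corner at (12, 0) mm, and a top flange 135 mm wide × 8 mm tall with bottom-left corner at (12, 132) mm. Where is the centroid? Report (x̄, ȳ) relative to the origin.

x̄ = 47.34 mm, ȳ = 70.00 mm

Part | A | x̄ᵢ | ȳᵢ | A·x̄ᵢ | A·ȳᵢ
web | 1680.00 | 6.00 | 70.00 | 10080.00 | 117600.00
bottom flange | 1080.00 | 79.50 | 4.00 | 85860.00 | 4320.00
top flange | 1080.00 | 79.50 | 136.00 | 85860.00 | 146880.00
Σ | 3840.00 |  |  | 181800.00 | 268800.00
x̄ = 181800.00 / 3840.00 = 47.34 mm
ȳ = 268800.00 / 3840.00 = 70.00 mm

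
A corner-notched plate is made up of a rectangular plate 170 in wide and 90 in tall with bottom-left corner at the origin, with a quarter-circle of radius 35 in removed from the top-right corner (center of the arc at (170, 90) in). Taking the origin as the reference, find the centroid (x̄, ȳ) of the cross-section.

Part | A | x̄ᵢ | ȳᵢ | A·x̄ᵢ | A·ȳᵢ
plate | 15300.00 | 85.00 | 45.00 | 1300500.00 | 688500.00
removed quarter-circle | -962.11 | 155.15 | 75.15 | -149267.50 | -72298.48
Σ | 14337.89 |  |  | 1151232.50 | 616201.52
x̄ = 1151232.50 / 14337.89 = 80.29 in
ȳ = 616201.52 / 14337.89 = 42.98 in

x̄ = 80.29 in, ȳ = 42.98 in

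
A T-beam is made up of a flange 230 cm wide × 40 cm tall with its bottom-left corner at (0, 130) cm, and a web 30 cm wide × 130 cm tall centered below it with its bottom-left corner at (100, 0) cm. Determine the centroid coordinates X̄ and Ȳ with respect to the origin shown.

X̄ = 115.00 cm, Ȳ = 124.69 cm

Part | A | x̄ᵢ | ȳᵢ | A·x̄ᵢ | A·ȳᵢ
web | 3900.00 | 115.00 | 65.00 | 448500.00 | 253500.00
flange | 9200.00 | 115.00 | 150.00 | 1058000.00 | 1380000.00
Σ | 13100.00 |  |  | 1506500.00 | 1633500.00
X̄ = 1506500.00 / 13100.00 = 115.00 cm
Ȳ = 1633500.00 / 13100.00 = 124.69 cm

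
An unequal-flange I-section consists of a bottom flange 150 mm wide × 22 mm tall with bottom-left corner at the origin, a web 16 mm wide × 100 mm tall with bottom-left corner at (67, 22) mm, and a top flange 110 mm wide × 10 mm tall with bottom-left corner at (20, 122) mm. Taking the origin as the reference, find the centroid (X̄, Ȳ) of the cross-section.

bottom flange: A = 150 × 22 = 3300.00, centroid at (75.00, 11.00).
web: A = 16 × 100 = 1600.00, centroid at (75.00, 72.00).
top flange: A = 110 × 10 = 1100.00, centroid at (75.00, 127.00).
ΣA = 6000.00 mm², ΣAX̄ = 450000.00 mm³, ΣAȲ = 291200.00 mm³.
X̄ = 450000.00/6000.00 = 75.00 mm; Ȳ = 291200.00/6000.00 = 48.53 mm.

X̄ = 75.00 mm, Ȳ = 48.53 mm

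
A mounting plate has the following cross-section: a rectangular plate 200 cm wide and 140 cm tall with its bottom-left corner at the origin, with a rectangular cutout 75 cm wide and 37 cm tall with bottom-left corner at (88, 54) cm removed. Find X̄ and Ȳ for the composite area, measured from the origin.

X̄ = 97.19 cm, Ȳ = 69.72 cm

plate: A = 200 × 140 = 28000.00, centroid at (100.00, 70.00).
hole: A = −(75 × 37) = -2775.00, centroid at (125.50, 72.50).
ΣA = 25225.00 cm², ΣAX̄ = 2451737.50 cm³, ΣAȲ = 1758812.50 cm³.
X̄ = 2451737.50/25225.00 = 97.19 cm; Ȳ = 1758812.50/25225.00 = 69.72 cm.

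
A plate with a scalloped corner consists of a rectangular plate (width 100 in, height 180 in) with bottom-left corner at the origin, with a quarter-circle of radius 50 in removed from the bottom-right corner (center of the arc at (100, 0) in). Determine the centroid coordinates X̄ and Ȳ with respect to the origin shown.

X̄ = 46.48 in, Ȳ = 98.42 in

Part | A | x̄ᵢ | ȳᵢ | A·x̄ᵢ | A·ȳᵢ
plate | 18000.00 | 50.00 | 90.00 | 900000.00 | 1620000.00
removed quarter-circle | -1963.50 | 78.78 | 21.22 | -154682.87 | -41666.67
Σ | 16036.50 |  |  | 745317.13 | 1578333.33
X̄ = 745317.13 / 16036.50 = 46.48 in
Ȳ = 1578333.33 / 16036.50 = 98.42 in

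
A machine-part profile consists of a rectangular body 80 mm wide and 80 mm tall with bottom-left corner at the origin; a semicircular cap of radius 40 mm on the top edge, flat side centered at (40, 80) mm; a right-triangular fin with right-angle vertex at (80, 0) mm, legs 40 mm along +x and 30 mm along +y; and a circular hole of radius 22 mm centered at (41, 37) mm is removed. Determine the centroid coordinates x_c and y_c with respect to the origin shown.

x_c = 43.81 mm, y_c = 56.23 mm

rectangular body: A = 80 × 80 = 6400.00, centroid at (40.00, 40.00).
semicircular top: A = ½π·40² = 2513.27, centroid at (40.00, 96.98).
triangular fin: A = ½·40·30 = 600.00, centroid at (93.33, 10.00).
hole: A = −π·22² = -1520.53, centroid at (41.00, 37.00).
ΣA = 7992.74 mm²
ΣAx_c = (6400.00)(40.00) + (2513.27)(40.00) + (600.00)(93.33) + (-1520.53)(41.00) = 350189.20 mm³
ΣAy_c = (6400.00)(40.00) + (2513.27)(96.98) + (600.00)(10.00) + (-1520.53)(37.00) = 449468.96 mm³
x_c = 350189.20 / 7992.74 = 43.81 mm
y_c = 449468.96 / 7992.74 = 56.23 mm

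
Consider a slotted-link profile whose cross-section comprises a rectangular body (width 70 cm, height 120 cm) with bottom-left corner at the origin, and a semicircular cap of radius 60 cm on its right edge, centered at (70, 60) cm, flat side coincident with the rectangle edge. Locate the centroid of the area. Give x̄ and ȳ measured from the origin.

Part | A | x̄ᵢ | ȳᵢ | A·x̄ᵢ | A·ȳᵢ
rectangular body | 8400.00 | 35.00 | 60.00 | 294000.00 | 504000.00
semicircular end | 5654.87 | 95.46 | 60.00 | 539840.67 | 339292.01
Σ | 14054.87 |  |  | 833840.67 | 843292.01
x̄ = 833840.67 / 14054.87 = 59.33 cm
ȳ = 843292.01 / 14054.87 = 60.00 cm

x̄ = 59.33 cm, ȳ = 60.00 cm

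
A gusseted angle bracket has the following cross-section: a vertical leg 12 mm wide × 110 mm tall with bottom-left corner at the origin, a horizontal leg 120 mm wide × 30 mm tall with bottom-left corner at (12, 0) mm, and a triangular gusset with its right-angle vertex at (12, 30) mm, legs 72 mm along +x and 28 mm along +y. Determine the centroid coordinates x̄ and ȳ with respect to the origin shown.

vertical leg: A = 12 × 110 = 1320.00, centroid at (6.00, 55.00).
horizontal leg: A = 120 × 30 = 3600.00, centroid at (72.00, 15.00).
gusset: A = ½·72·28 = 1008.00, centroid at (36.00, 39.33).
ΣA = 5928.00 mm²
ΣAx̄ = (1320.00)(6.00) + (3600.00)(72.00) + (1008.00)(36.00) = 303408.00 mm³
ΣAȳ = (1320.00)(55.00) + (3600.00)(15.00) + (1008.00)(39.33) = 166248.00 mm³
x̄ = 303408.00 / 5928.00 = 51.18 mm
ȳ = 166248.00 / 5928.00 = 28.04 mm

x̄ = 51.18 mm, ȳ = 28.04 mm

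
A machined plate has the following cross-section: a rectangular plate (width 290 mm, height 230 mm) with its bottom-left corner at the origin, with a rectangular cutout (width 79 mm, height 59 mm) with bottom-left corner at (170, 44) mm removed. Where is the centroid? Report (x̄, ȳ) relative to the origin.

Part | A | x̄ᵢ | ȳᵢ | A·x̄ᵢ | A·ȳᵢ
plate | 66700.00 | 145.00 | 115.00 | 9671500.00 | 7670500.00
hole | -4661.00 | 209.50 | 73.50 | -976479.50 | -342583.50
Σ | 62039.00 |  |  | 8695020.50 | 7327916.50
x̄ = 8695020.50 / 62039.00 = 140.15 mm
ȳ = 7327916.50 / 62039.00 = 118.12 mm

x̄ = 140.15 mm, ȳ = 118.12 mm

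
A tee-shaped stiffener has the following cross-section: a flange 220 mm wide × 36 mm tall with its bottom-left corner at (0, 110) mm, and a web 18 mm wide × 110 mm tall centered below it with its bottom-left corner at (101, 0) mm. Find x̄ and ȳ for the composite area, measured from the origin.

web: A = 18 × 110 = 1980.00, centroid at (110.00, 55.00).
flange: A = 220 × 36 = 7920.00, centroid at (110.00, 128.00).
ΣA = 9900.00 mm²
ΣAx̄ = (1980.00)(110.00) + (7920.00)(110.00) = 1089000.00 mm³
ΣAȳ = (1980.00)(55.00) + (7920.00)(128.00) = 1122660.00 mm³
x̄ = 1089000.00 / 9900.00 = 110.00 mm
ȳ = 1122660.00 / 9900.00 = 113.40 mm

x̄ = 110.00 mm, ȳ = 113.40 mm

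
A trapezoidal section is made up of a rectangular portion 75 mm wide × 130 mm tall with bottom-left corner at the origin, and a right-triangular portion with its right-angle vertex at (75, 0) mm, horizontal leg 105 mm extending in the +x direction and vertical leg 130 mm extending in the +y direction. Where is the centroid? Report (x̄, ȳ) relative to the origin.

x̄ = 67.35 mm, ȳ = 56.08 mm

rectangular portion: A = 75 × 130 = 9750.00, centroid at (37.50, 65.00).
triangular portion: A = ½·105·130 = 6825.00, centroid at (110.00, 43.33).
ΣA = 16575.00 mm², ΣAx̄ = 1116375.00 mm³, ΣAȳ = 929500.00 mm³.
x̄ = 1116375.00/16575.00 = 67.35 mm; ȳ = 929500.00/16575.00 = 56.08 mm.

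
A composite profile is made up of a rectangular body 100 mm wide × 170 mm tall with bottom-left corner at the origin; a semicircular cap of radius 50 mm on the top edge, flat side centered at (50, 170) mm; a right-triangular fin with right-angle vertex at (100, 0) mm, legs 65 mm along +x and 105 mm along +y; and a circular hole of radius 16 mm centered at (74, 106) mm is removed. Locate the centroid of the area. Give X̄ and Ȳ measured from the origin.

X̄ = 59.57 mm, Ȳ = 94.76 mm

Part | A | x̄ᵢ | ȳᵢ | A·x̄ᵢ | A·ȳᵢ
rectangular body | 17000.00 | 50.00 | 85.00 | 850000.00 | 1445000.00
semicircular top | 3926.99 | 50.00 | 191.22 | 196349.54 | 750921.77
triangular fin | 3412.50 | 121.67 | 35.00 | 415187.50 | 119437.50
hole | -804.25 | 74.00 | 106.00 | -59514.33 | -85250.26
Σ | 23535.24 |  |  | 1402022.71 | 2230109.01
X̄ = 1402022.71 / 23535.24 = 59.57 mm
Ȳ = 2230109.01 / 23535.24 = 94.76 mm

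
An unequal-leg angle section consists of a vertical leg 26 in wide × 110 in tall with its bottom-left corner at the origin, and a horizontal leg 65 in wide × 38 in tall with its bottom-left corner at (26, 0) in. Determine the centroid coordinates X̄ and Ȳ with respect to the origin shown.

Part | A | x̄ᵢ | ȳᵢ | A·x̄ᵢ | A·ȳᵢ
vertical leg | 2860.00 | 13.00 | 55.00 | 37180.00 | 157300.00
horizontal leg | 2470.00 | 58.50 | 19.00 | 144495.00 | 46930.00
Σ | 5330.00 |  |  | 181675.00 | 204230.00
X̄ = 181675.00 / 5330.00 = 34.09 in
Ȳ = 204230.00 / 5330.00 = 38.32 in

X̄ = 34.09 in, Ȳ = 38.32 in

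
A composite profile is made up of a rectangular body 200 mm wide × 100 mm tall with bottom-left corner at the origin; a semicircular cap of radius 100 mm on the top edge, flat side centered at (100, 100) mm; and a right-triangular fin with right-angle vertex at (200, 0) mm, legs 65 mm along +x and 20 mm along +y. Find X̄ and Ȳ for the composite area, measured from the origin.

X̄ = 102.18 mm, Ȳ = 89.16 mm

rectangular body: A = 200 × 100 = 20000.00, centroid at (100.00, 50.00).
semicircular top: A = ½π·100² = 15707.96, centroid at (100.00, 142.44).
triangular fin: A = ½·65·20 = 650.00, centroid at (221.67, 6.67).
ΣA = 36357.96 mm²
ΣAX̄ = (20000.00)(100.00) + (15707.96)(100.00) + (650.00)(221.67) = 3714879.66 mm³
ΣAȲ = (20000.00)(50.00) + (15707.96)(142.44) + (650.00)(6.67) = 3241796.33 mm³
X̄ = 3714879.66 / 36357.96 = 102.18 mm
Ȳ = 3241796.33 / 36357.96 = 89.16 mm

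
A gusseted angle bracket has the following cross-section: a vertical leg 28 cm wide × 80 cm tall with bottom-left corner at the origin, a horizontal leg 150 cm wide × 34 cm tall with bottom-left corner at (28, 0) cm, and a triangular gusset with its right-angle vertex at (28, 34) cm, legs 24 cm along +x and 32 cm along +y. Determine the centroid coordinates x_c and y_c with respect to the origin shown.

vertical leg: A = 28 × 80 = 2240.00, centroid at (14.00, 40.00).
horizontal leg: A = 150 × 34 = 5100.00, centroid at (103.00, 17.00).
gusset: A = ½·24·32 = 384.00, centroid at (36.00, 44.67).
ΣA = 7724.00 cm², ΣAx_c = 570484.00 cm³, ΣAy_c = 193452.00 cm³.
x_c = 570484.00/7724.00 = 73.86 cm; y_c = 193452.00/7724.00 = 25.05 cm.

x_c = 73.86 cm, y_c = 25.05 cm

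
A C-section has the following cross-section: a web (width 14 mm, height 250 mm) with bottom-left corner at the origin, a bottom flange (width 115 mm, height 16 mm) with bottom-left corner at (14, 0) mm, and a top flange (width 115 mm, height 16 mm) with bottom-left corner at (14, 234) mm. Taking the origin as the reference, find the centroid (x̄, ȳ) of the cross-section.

x̄ = 40.06 mm, ȳ = 125.00 mm

Part | A | x̄ᵢ | ȳᵢ | A·x̄ᵢ | A·ȳᵢ
web | 3500.00 | 7.00 | 125.00 | 24500.00 | 437500.00
bottom flange | 1840.00 | 71.50 | 8.00 | 131560.00 | 14720.00
top flange | 1840.00 | 71.50 | 242.00 | 131560.00 | 445280.00
Σ | 7180.00 |  |  | 287620.00 | 897500.00
x̄ = 287620.00 / 7180.00 = 40.06 mm
ȳ = 897500.00 / 7180.00 = 125.00 mm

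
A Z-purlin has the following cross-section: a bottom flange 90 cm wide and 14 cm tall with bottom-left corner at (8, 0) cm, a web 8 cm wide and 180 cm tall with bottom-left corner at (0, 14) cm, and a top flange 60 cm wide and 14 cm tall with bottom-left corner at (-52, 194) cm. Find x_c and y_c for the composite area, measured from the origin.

x_c = 15.27 cm, y_c = 92.49 cm

bottom flange: A = 90 × 14 = 1260.00, centroid at (53.00, 7.00).
web: A = 8 × 180 = 1440.00, centroid at (4.00, 104.00).
top flange: A = 60 × 14 = 840.00, centroid at (-22.00, 201.00).
ΣA = 3540.00 cm², ΣAx_c = 54060.00 cm³, ΣAy_c = 327420.00 cm³.
x_c = 54060.00/3540.00 = 15.27 cm; y_c = 327420.00/3540.00 = 92.49 cm.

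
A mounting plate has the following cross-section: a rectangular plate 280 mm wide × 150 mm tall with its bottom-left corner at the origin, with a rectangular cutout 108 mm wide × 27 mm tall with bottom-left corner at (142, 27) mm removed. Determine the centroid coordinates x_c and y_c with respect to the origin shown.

x_c = 135.82 mm, y_c = 77.57 mm

plate: A = 280 × 150 = 42000.00, centroid at (140.00, 75.00).
hole: A = −(108 × 27) = -2916.00, centroid at (196.00, 40.50).
ΣA = 39084.00 mm², ΣAx_c = 5308464.00 mm³, ΣAy_c = 3031902.00 mm³.
x_c = 5308464.00/39084.00 = 135.82 mm; y_c = 3031902.00/39084.00 = 77.57 mm.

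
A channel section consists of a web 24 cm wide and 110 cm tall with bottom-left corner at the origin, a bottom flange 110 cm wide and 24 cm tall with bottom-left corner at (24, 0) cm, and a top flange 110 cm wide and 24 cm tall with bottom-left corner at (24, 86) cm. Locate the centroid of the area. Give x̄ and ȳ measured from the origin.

x̄ = 56.67 cm, ȳ = 55.00 cm

Part | A | x̄ᵢ | ȳᵢ | A·x̄ᵢ | A·ȳᵢ
web | 2640.00 | 12.00 | 55.00 | 31680.00 | 145200.00
bottom flange | 2640.00 | 79.00 | 12.00 | 208560.00 | 31680.00
top flange | 2640.00 | 79.00 | 98.00 | 208560.00 | 258720.00
Σ | 7920.00 |  |  | 448800.00 | 435600.00
x̄ = 448800.00 / 7920.00 = 56.67 cm
ȳ = 435600.00 / 7920.00 = 55.00 cm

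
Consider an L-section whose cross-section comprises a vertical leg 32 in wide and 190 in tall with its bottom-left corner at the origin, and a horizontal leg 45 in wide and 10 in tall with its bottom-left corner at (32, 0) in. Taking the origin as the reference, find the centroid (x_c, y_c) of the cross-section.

vertical leg: A = 32 × 190 = 6080.00, centroid at (16.00, 95.00).
horizontal leg: A = 45 × 10 = 450.00, centroid at (54.50, 5.00).
ΣA = 6530.00 in²
ΣAx_c = (6080.00)(16.00) + (450.00)(54.50) = 121805.00 in³
ΣAy_c = (6080.00)(95.00) + (450.00)(5.00) = 579850.00 in³
x_c = 121805.00 / 6530.00 = 18.65 in
y_c = 579850.00 / 6530.00 = 88.80 in

x_c = 18.65 in, y_c = 88.80 in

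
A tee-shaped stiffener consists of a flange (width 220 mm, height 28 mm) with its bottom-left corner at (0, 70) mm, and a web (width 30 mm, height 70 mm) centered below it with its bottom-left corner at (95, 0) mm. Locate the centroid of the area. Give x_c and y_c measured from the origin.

web: A = 30 × 70 = 2100.00, centroid at (110.00, 35.00).
flange: A = 220 × 28 = 6160.00, centroid at (110.00, 84.00).
ΣA = 8260.00 mm²
ΣAx_c = (2100.00)(110.00) + (6160.00)(110.00) = 908600.00 mm³
ΣAy_c = (2100.00)(35.00) + (6160.00)(84.00) = 590940.00 mm³
x_c = 908600.00 / 8260.00 = 110.00 mm
y_c = 590940.00 / 8260.00 = 71.54 mm

x_c = 110.00 mm, y_c = 71.54 mm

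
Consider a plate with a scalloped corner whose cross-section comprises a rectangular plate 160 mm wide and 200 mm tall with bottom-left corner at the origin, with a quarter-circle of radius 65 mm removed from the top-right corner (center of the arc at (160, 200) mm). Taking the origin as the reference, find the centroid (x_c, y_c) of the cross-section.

x_c = 73.94 mm, y_c = 91.62 mm

Part | A | x̄ᵢ | ȳᵢ | A·x̄ᵢ | A·ȳᵢ
plate | 32000.00 | 80.00 | 100.00 | 2560000.00 | 3200000.00
removed quarter-circle | -3318.31 | 132.41 | 172.41 | -439387.49 | -572119.78
Σ | 28681.69 |  |  | 2120612.51 | 2627880.22
x_c = 2120612.51 / 28681.69 = 73.94 mm
y_c = 2627880.22 / 28681.69 = 91.62 mm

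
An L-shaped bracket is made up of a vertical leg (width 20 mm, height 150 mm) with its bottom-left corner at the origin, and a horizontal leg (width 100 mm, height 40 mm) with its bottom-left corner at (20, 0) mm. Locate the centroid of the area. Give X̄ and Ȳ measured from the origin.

vertical leg: A = 20 × 150 = 3000.00, centroid at (10.00, 75.00).
horizontal leg: A = 100 × 40 = 4000.00, centroid at (70.00, 20.00).
ΣA = 7000.00 mm², ΣAX̄ = 310000.00 mm³, ΣAȲ = 305000.00 mm³.
X̄ = 310000.00/7000.00 = 44.29 mm; Ȳ = 305000.00/7000.00 = 43.57 mm.

X̄ = 44.29 mm, Ȳ = 43.57 mm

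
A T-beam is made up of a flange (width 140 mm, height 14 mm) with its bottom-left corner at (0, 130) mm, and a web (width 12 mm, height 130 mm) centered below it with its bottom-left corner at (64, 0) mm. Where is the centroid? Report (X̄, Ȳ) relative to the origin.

web: A = 12 × 130 = 1560.00, centroid at (70.00, 65.00).
flange: A = 140 × 14 = 1960.00, centroid at (70.00, 137.00).
ΣA = 3520.00 mm²
ΣAX̄ = (1560.00)(70.00) + (1960.00)(70.00) = 246400.00 mm³
ΣAȲ = (1560.00)(65.00) + (1960.00)(137.00) = 369920.00 mm³
X̄ = 246400.00 / 3520.00 = 70.00 mm
Ȳ = 369920.00 / 3520.00 = 105.09 mm

X̄ = 70.00 mm, Ȳ = 105.09 mm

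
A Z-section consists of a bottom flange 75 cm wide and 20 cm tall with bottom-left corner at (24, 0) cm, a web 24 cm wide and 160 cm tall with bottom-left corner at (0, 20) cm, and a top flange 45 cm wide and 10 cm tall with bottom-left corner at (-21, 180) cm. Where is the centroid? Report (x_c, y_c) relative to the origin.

bottom flange: A = 75 × 20 = 1500.00, centroid at (61.50, 10.00).
web: A = 24 × 160 = 3840.00, centroid at (12.00, 100.00).
top flange: A = 45 × 10 = 450.00, centroid at (1.50, 185.00).
ΣA = 5790.00 cm²
ΣAx_c = (1500.00)(61.50) + (3840.00)(12.00) + (450.00)(1.50) = 139005.00 cm³
ΣAy_c = (1500.00)(10.00) + (3840.00)(100.00) + (450.00)(185.00) = 482250.00 cm³
x_c = 139005.00 / 5790.00 = 24.01 cm
y_c = 482250.00 / 5790.00 = 83.29 cm

x_c = 24.01 cm, y_c = 83.29 cm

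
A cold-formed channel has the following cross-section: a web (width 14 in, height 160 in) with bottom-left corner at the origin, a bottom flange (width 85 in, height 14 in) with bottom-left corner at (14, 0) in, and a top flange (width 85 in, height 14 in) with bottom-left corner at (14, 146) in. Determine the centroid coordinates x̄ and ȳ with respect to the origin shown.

web: A = 14 × 160 = 2240.00, centroid at (7.00, 80.00).
bottom flange: A = 85 × 14 = 1190.00, centroid at (56.50, 7.00).
top flange: A = 85 × 14 = 1190.00, centroid at (56.50, 153.00).
ΣA = 4620.00 in², ΣAx̄ = 150150.00 in³, ΣAȳ = 369600.00 in³.
x̄ = 150150.00/4620.00 = 32.50 in; ȳ = 369600.00/4620.00 = 80.00 in.

x̄ = 32.50 in, ȳ = 80.00 in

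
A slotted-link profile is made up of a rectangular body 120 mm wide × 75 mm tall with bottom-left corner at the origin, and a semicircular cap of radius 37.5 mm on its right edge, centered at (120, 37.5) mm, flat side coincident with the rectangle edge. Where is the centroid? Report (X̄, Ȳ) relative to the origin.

rectangular body: A = 120 × 75 = 9000.00, centroid at (60.00, 37.50).
semicircular end: A = ½π·37.5² = 2208.93, centroid at (135.92, 37.50).
ΣA = 11208.93 mm²
ΣAX̄ = (9000.00)(60.00) + (2208.93)(135.92) = 840228.13 mm³
ΣAȲ = (9000.00)(37.50) + (2208.93)(37.50) = 420334.96 mm³
X̄ = 840228.13 / 11208.93 = 74.96 mm
Ȳ = 420334.96 / 11208.93 = 37.50 mm

X̄ = 74.96 mm, Ȳ = 37.50 mm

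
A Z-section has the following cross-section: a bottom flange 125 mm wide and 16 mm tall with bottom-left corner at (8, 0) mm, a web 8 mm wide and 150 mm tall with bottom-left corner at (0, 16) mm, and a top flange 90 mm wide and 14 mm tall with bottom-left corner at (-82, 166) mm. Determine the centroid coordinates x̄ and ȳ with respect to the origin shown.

x̄ = 22.24 mm, ȳ = 76.95 mm

bottom flange: A = 125 × 16 = 2000.00, centroid at (70.50, 8.00).
web: A = 8 × 150 = 1200.00, centroid at (4.00, 91.00).
top flange: A = 90 × 14 = 1260.00, centroid at (-37.00, 173.00).
ΣA = 4460.00 mm², ΣAx̄ = 99180.00 mm³, ΣAȳ = 343180.00 mm³.
x̄ = 99180.00/4460.00 = 22.24 mm; ȳ = 343180.00/4460.00 = 76.95 mm.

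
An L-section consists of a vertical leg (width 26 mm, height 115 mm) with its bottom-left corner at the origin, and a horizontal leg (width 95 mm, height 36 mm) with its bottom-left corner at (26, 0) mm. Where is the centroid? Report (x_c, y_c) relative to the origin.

vertical leg: A = 26 × 115 = 2990.00, centroid at (13.00, 57.50).
horizontal leg: A = 95 × 36 = 3420.00, centroid at (73.50, 18.00).
ΣA = 6410.00 mm², ΣAx_c = 290240.00 mm³, ΣAy_c = 233485.00 mm³.
x_c = 290240.00/6410.00 = 45.28 mm; y_c = 233485.00/6410.00 = 36.43 mm.

x_c = 45.28 mm, y_c = 36.43 mm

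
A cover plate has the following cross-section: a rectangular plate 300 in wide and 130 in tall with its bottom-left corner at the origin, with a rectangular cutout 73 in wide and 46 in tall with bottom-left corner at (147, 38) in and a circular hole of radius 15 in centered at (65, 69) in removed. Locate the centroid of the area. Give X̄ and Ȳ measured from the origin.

X̄ = 148.50 in, Ȳ = 65.30 in

plate: A = 300 × 130 = 39000.00, centroid at (150.00, 65.00).
hole 1: A = −(73 × 46) = -3358.00, centroid at (183.50, 61.00).
hole 2: A = −π·15² = -706.86, centroid at (65.00, 69.00).
ΣA = 34935.14 in², ΣAX̄ = 5187861.21 in³, ΣAȲ = 2281388.77 in³.
X̄ = 5187861.21/34935.14 = 148.50 in; Ȳ = 2281388.77/34935.14 = 65.30 in.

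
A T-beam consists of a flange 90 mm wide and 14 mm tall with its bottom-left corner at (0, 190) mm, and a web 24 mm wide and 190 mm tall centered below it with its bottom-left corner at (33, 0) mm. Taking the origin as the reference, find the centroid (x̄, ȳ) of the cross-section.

web: A = 24 × 190 = 4560.00, centroid at (45.00, 95.00).
flange: A = 90 × 14 = 1260.00, centroid at (45.00, 197.00).
ΣA = 5820.00 mm², ΣAx̄ = 261900.00 mm³, ΣAȳ = 681420.00 mm³.
x̄ = 261900.00/5820.00 = 45.00 mm; ȳ = 681420.00/5820.00 = 117.08 mm.

x̄ = 45.00 mm, ȳ = 117.08 mm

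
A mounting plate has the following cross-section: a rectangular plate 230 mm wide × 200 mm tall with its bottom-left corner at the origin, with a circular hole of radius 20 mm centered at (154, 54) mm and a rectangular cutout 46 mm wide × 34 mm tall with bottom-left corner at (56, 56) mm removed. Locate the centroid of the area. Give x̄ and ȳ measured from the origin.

x̄ = 115.17 mm, ȳ = 102.32 mm

Part | A | x̄ᵢ | ȳᵢ | A·x̄ᵢ | A·ȳᵢ
plate | 46000.00 | 115.00 | 100.00 | 5290000.00 | 4600000.00
hole 1 | -1256.64 | 154.00 | 54.00 | -193522.11 | -67858.40
hole 2 | -1564.00 | 79.00 | 73.00 | -123556.00 | -114172.00
Σ | 43179.36 |  |  | 4972921.89 | 4417969.60
x̄ = 4972921.89 / 43179.36 = 115.17 mm
ȳ = 4417969.60 / 43179.36 = 102.32 mm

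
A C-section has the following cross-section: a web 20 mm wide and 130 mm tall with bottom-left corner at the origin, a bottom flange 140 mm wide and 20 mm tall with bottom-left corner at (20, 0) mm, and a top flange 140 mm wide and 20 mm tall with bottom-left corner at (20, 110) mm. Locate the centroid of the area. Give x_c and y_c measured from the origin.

x_c = 64.63 mm, y_c = 65.00 mm

web: A = 20 × 130 = 2600.00, centroid at (10.00, 65.00).
bottom flange: A = 140 × 20 = 2800.00, centroid at (90.00, 10.00).
top flange: A = 140 × 20 = 2800.00, centroid at (90.00, 120.00).
ΣA = 8200.00 mm²
ΣAx_c = (2600.00)(10.00) + (2800.00)(90.00) + (2800.00)(90.00) = 530000.00 mm³
ΣAy_c = (2600.00)(65.00) + (2800.00)(10.00) + (2800.00)(120.00) = 533000.00 mm³
x_c = 530000.00 / 8200.00 = 64.63 mm
y_c = 533000.00 / 8200.00 = 65.00 mm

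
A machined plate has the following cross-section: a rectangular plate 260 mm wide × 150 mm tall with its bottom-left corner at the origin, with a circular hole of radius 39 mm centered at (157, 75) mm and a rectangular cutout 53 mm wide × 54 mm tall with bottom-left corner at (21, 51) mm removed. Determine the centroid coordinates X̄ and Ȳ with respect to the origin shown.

X̄ = 133.42 mm, Ȳ = 74.73 mm

plate: A = 260 × 150 = 39000.00, centroid at (130.00, 75.00).
hole 1: A = −π·39² = -4778.36, centroid at (157.00, 75.00).
hole 2: A = −(53 × 54) = -2862.00, centroid at (47.50, 78.00).
ΣA = 31359.64 mm²
ΣAX̄ = (39000.00)(130.00) + (-4778.36)(157.00) + (-2862.00)(47.50) = 4183852.10 mm³
ΣAȲ = (39000.00)(75.00) + (-4778.36)(75.00) + (-2862.00)(78.00) = 2343386.82 mm³
X̄ = 4183852.10 / 31359.64 = 133.42 mm
Ȳ = 2343386.82 / 31359.64 = 74.73 mm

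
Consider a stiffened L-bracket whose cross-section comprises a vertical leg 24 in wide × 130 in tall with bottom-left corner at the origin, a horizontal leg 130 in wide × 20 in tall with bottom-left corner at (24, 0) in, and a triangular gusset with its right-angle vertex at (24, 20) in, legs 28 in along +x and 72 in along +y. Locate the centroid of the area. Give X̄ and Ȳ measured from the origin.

X̄ = 44.95 in, Ȳ = 40.60 in

Part | A | x̄ᵢ | ȳᵢ | A·x̄ᵢ | A·ȳᵢ
vertical leg | 3120.00 | 12.00 | 65.00 | 37440.00 | 202800.00
horizontal leg | 2600.00 | 89.00 | 10.00 | 231400.00 | 26000.00
gusset | 1008.00 | 33.33 | 44.00 | 33600.00 | 44352.00
Σ | 6728.00 |  |  | 302440.00 | 273152.00
X̄ = 302440.00 / 6728.00 = 44.95 in
Ȳ = 273152.00 / 6728.00 = 40.60 in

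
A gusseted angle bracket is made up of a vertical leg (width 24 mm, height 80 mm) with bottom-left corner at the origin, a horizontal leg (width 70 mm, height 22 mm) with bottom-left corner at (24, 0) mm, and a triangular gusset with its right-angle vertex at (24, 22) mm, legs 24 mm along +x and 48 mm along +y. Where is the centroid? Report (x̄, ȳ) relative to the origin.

x̄ = 32.79 mm, ȳ = 28.65 mm

vertical leg: A = 24 × 80 = 1920.00, centroid at (12.00, 40.00).
horizontal leg: A = 70 × 22 = 1540.00, centroid at (59.00, 11.00).
gusset: A = ½·24·48 = 576.00, centroid at (32.00, 38.00).
ΣA = 4036.00 mm², ΣAx̄ = 132332.00 mm³, ΣAȳ = 115628.00 mm³.
x̄ = 132332.00/4036.00 = 32.79 mm; ȳ = 115628.00/4036.00 = 28.65 mm.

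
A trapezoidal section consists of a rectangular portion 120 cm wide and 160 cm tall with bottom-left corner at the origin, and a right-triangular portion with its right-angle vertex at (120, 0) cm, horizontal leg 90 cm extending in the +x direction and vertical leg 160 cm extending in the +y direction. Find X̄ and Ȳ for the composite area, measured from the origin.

rectangular portion: A = 120 × 160 = 19200.00, centroid at (60.00, 80.00).
triangular portion: A = ½·90·160 = 7200.00, centroid at (150.00, 53.33).
ΣA = 26400.00 cm², ΣAX̄ = 2232000.00 cm³, ΣAȲ = 1920000.00 cm³.
X̄ = 2232000.00/26400.00 = 84.55 cm; Ȳ = 1920000.00/26400.00 = 72.73 cm.

X̄ = 84.55 cm, Ȳ = 72.73 cm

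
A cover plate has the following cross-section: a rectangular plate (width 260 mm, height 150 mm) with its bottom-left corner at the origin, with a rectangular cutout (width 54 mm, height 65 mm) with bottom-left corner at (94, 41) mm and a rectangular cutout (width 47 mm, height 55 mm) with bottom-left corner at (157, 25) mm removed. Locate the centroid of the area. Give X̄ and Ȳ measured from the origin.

plate: A = 260 × 150 = 39000.00, centroid at (130.00, 75.00).
hole 1: A = −(54 × 65) = -3510.00, centroid at (121.00, 73.50).
hole 2: A = −(47 × 55) = -2585.00, centroid at (180.50, 52.50).
ΣA = 32905.00 mm², ΣAX̄ = 4178697.50 mm³, ΣAȲ = 2531302.50 mm³.
X̄ = 4178697.50/32905.00 = 126.99 mm; Ȳ = 2531302.50/32905.00 = 76.93 mm.

X̄ = 126.99 mm, Ȳ = 76.93 mm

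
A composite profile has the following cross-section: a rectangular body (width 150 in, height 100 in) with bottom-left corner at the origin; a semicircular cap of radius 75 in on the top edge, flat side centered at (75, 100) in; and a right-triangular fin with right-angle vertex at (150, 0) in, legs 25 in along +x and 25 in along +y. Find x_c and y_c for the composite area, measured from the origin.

x_c = 76.08 in, y_c = 79.40 in

rectangular body: A = 150 × 100 = 15000.00, centroid at (75.00, 50.00).
semicircular top: A = ½π·75² = 8835.73, centroid at (75.00, 131.83).
triangular fin: A = ½·25·25 = 312.50, centroid at (158.33, 8.33).
ΣA = 24148.23 in², ΣAx_c = 1837158.87 in³, ΣAy_c = 1917427.10 in³.
x_c = 1837158.87/24148.23 = 76.08 in; y_c = 1917427.10/24148.23 = 79.40 in.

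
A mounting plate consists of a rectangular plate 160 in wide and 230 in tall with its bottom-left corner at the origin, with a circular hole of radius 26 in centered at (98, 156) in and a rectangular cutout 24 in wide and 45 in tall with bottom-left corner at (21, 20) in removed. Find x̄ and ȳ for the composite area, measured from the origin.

x̄ = 80.37 in, ȳ = 114.74 in

plate: A = 160 × 230 = 36800.00, centroid at (80.00, 115.00).
hole 1: A = −π·26² = -2123.72, centroid at (98.00, 156.00).
hole 2: A = −(24 × 45) = -1080.00, centroid at (33.00, 42.50).
ΣA = 33596.28 in²
ΣAx̄ = (36800.00)(80.00) + (-2123.72)(98.00) + (-1080.00)(33.00) = 2700235.77 in³
ΣAȳ = (36800.00)(115.00) + (-2123.72)(156.00) + (-1080.00)(42.50) = 3854800.21 in³
x̄ = 2700235.77 / 33596.28 = 80.37 in
ȳ = 3854800.21 / 33596.28 = 114.74 in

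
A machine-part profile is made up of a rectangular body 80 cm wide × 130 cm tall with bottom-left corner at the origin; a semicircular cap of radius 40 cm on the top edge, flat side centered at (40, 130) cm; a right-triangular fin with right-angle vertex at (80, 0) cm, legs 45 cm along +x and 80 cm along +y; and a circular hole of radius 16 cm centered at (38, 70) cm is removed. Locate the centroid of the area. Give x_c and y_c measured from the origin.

x_c = 47.23 cm, y_c = 74.56 cm

Part | A | x̄ᵢ | ȳᵢ | A·x̄ᵢ | A·ȳᵢ
rectangular body | 10400.00 | 40.00 | 65.00 | 416000.00 | 676000.00
semicircular top | 2513.27 | 40.00 | 146.98 | 100530.96 | 369392.30
triangular fin | 1800.00 | 95.00 | 26.67 | 171000.00 | 48000.00
hole | -804.25 | 38.00 | 70.00 | -30561.41 | -56297.34
Σ | 13909.03 |  |  | 656969.55 | 1037094.96
x_c = 656969.55 / 13909.03 = 47.23 cm
y_c = 1037094.96 / 13909.03 = 74.56 cm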